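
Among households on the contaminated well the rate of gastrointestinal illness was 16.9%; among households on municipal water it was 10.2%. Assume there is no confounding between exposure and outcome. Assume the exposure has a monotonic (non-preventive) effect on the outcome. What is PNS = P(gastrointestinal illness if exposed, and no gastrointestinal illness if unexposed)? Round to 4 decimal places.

p₁ = 0.169, p₀ = 0.102.
Under exogeneity and monotonicity, PNS = p₁ − p₀.
PNS = 0.169 − 0.102 = 0.067

PNS ≈ 0.0670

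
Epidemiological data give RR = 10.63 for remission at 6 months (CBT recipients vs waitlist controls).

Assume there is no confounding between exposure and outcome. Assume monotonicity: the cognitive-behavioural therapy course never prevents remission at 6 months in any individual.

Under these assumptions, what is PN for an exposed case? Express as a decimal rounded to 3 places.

PN ≈ 0.906

Under exogeneity and monotonicity, PN = (RR − 1) / RR = 1 − 1/RR.
PN = (10.63 − 1) / 10.63 = 9.63 / 10.63 ≈ 0.9059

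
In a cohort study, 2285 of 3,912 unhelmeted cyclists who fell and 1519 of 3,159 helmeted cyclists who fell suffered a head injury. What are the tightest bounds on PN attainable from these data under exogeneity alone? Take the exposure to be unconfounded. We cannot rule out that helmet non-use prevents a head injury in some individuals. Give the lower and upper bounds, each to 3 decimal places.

0.177 ≤ PN ≤ 0.889

p₁ = P(outcome | exposed) = 2285/3912 = 0.5841
p₀ = P(outcome | unexposed) = 1519/3159 = 0.48085
Under exogeneity alone the bounds on PN are max{0,(p₁−p₀)/p₁} ≤ PN ≤ min{1,(1−p₀)/p₁}.
  lower = (p₁ − p₀)/p₁ = 0.10325 / 0.5841 ≈ 0.1768
  upper = min{1, (1 − p₀)/p₁} = 0.51915 / 0.5841 ≈ 0.8888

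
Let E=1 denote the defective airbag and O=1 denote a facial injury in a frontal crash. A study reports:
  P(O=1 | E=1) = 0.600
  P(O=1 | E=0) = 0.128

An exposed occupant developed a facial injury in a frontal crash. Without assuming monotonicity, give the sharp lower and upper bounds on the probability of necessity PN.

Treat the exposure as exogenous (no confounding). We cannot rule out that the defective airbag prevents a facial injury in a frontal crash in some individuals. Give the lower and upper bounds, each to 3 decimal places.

0.787 ≤ PN ≤ 1.000

Let p₁ = 0.6, p₀ = 0.128.
Under exogeneity alone the bounds on PN are max{0,(p₁−p₀)/p₁} ≤ PN ≤ min{1,(1−p₀)/p₁}.
  lower = (p₁ − p₀)/p₁ = 0.472 / 0.6 ≈ 0.7867
  upper = min{1, (1 − p₀)/p₁} = 0.872 / 0.6 ≈ 1.4533 → capped at 1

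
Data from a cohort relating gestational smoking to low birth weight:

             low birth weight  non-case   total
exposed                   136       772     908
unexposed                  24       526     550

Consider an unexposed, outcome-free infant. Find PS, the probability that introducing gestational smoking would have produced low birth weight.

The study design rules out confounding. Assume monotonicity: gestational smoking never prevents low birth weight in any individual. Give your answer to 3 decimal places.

PS ≈ 0.111

p₁ = P(outcome | exposed) = 136/908 = 0.14978
p₀ = P(outcome | unexposed) = 24/550 = 0.043636
Under exogeneity and monotonicity, PS = (p₁ − p₀)/(1 − p₀).
PS = (0.14978 − 0.043636) / 0.95636 ≈ 0.1110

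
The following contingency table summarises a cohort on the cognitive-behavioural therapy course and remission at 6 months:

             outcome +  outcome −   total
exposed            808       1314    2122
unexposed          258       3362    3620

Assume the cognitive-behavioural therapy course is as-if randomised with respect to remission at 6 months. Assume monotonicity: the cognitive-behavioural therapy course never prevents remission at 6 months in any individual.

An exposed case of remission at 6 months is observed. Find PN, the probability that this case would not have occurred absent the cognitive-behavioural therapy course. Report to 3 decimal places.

p₁ = P(outcome | exposed) = 808/2122 = 0.38077
p₀ = P(outcome | unexposed) = 258/3620 = 0.071271
Under exogeneity and monotonicity, PN = (p₁ − p₀)/p₁.
PN = (0.38077 − 0.071271) / 0.38077 ≈ 0.8128

PN ≈ 0.813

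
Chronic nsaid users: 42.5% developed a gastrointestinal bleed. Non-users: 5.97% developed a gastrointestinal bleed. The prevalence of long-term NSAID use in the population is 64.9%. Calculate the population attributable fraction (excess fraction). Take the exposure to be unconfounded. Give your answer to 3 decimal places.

PAF ≈ 0.799

p₁ = 0.425, p₀ = 0.0597.
Overall risk P(Y=1) = π·p₁ + (1−π)·p₀ = 0.649×0.425 + 0.351×0.0597 = 0.29678.
Under exogeneity, PAF = [P(Y=1) − p₀] / P(Y=1).
PAF = (0.29678 − 0.0597) / 0.29678 ≈ 0.7988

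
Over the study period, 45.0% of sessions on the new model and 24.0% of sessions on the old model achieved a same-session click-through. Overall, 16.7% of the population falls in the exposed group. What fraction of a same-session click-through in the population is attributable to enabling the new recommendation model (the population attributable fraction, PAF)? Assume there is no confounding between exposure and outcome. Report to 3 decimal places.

p₁ = 0.45, p₀ = 0.24.
Overall risk P(Y=1) = π·p₁ + (1−π)·p₀ = 0.167×0.45 + 0.833×0.24 = 0.27507.
Under exogeneity, PAF = [P(Y=1) − p₀] / P(Y=1).
PAF = (0.27507 − 0.24) / 0.27507 ≈ 0.1275

PAF ≈ 0.127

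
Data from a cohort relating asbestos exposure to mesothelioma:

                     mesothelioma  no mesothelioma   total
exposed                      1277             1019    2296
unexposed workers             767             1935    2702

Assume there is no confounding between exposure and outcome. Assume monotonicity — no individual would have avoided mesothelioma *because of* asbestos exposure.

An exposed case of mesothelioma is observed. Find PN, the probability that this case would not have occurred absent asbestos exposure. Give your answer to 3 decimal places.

p₁ = P(outcome | exposed) = 1277/2296 = 0.55618
p₀ = P(outcome | unexposed) = 767/2702 = 0.28386
Under exogeneity and monotonicity, PN = (p₁ − p₀)/p₁.
PN = (0.55618 − 0.28386) / 0.55618 ≈ 0.4896

PN ≈ 0.490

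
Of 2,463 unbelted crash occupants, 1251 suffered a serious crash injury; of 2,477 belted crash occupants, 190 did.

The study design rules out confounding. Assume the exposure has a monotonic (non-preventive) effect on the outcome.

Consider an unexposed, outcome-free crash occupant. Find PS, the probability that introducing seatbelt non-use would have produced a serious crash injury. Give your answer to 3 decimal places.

PS ≈ 0.467

p₁ = P(outcome | exposed) = 1251/2463 = 0.50792
p₀ = P(outcome | unexposed) = 190/2477 = 0.076706
Under exogeneity and monotonicity, PS = (p₁ − p₀) / (1 − p₀).
PS = (0.50792 − 0.076706) / (1 − 0.076706) = 0.43121 / 0.92329 ≈ 0.4670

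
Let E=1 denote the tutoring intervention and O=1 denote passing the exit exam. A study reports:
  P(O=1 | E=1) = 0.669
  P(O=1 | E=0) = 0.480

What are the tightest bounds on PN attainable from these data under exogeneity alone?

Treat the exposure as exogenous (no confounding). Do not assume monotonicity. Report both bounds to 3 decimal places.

0.283 ≤ PN ≤ 0.777

Let p₁ = 0.669, p₀ = 0.48.
Under exogeneity alone the bounds on PN are max{0,(p₁−p₀)/p₁} ≤ PN ≤ min{1,(1−p₀)/p₁}.
  lower = (p₁ − p₀)/p₁ = 0.189 / 0.669 ≈ 0.2825
  upper = min{1, (1 − p₀)/p₁} = 0.52 / 0.669 ≈ 0.7773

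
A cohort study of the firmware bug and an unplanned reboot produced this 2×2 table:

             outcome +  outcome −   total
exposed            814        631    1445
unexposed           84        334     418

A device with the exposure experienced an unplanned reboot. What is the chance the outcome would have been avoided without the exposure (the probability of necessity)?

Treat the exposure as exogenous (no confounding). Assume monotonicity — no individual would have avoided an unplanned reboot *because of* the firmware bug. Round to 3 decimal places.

PN ≈ 0.643

p₁ = P(outcome | exposed) = 814/1445 = 0.56332
p₀ = P(outcome | unexposed) = 84/418 = 0.20096
Under exogeneity and monotonicity, PN = (p₁ − p₀) / p₁.
PN = (0.56332 − 0.20096) / 0.56332 = 0.36236 / 0.56332 ≈ 0.6433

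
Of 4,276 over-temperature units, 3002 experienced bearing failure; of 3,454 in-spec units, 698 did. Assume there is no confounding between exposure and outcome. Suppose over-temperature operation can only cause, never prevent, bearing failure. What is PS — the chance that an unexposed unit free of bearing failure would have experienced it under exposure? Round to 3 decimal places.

p₁ = P(outcome | exposed) = 3002/4276 = 0.70206
p₀ = P(outcome | unexposed) = 698/3454 = 0.20208
Under exogeneity and monotonicity, PS = (p₁ − p₀) / (1 − p₀).
PS = (0.70206 − 0.20208) / (1 − 0.20208) = 0.49997 / 0.79792 ≈ 0.6266

PS ≈ 0.627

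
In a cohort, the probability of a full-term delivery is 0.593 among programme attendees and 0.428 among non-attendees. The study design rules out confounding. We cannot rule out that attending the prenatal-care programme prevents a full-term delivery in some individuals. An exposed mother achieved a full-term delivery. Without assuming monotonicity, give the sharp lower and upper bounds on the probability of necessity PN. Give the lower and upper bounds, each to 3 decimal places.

0.278 ≤ PN ≤ 0.965

Let p₁ = 0.593, p₀ = 0.428.
Under exogeneity alone the bounds on PN are max{0,(p₁−p₀)/p₁} ≤ PN ≤ min{1,(1−p₀)/p₁}.
  lower = (p₁ − p₀)/p₁ = 0.165 / 0.593 ≈ 0.2782
  upper = min{1, (1 − p₀)/p₁} = 0.572 / 0.593 ≈ 0.9646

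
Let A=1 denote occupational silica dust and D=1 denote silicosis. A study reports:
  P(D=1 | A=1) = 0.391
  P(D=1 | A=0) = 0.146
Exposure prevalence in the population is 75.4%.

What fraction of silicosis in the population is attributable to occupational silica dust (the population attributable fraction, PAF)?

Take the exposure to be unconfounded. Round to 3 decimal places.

Let p₁ = 0.391, p₀ = 0.146.
Overall risk P(Y=1) = π·p₁ + (1−π)·p₀ = 0.754×0.391 + 0.246×0.146 = 0.33073.
Under exogeneity, PAF = [P(Y=1) − p₀] / P(Y=1).
PAF = (0.33073 − 0.146) / 0.33073 ≈ 0.5586

PAF ≈ 0.559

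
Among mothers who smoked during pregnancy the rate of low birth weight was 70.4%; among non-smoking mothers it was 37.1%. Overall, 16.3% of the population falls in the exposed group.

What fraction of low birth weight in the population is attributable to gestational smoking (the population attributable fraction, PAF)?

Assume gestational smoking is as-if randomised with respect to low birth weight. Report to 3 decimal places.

PAF ≈ 0.128

p₁ = 0.704, p₀ = 0.371.
Overall risk P(Y=1) = π·p₁ + (1−π)·p₀ = 0.163×0.704 + 0.837×0.371 = 0.42528.
Under exogeneity, PAF = [P(Y=1) − p₀] / P(Y=1).
PAF = (0.42528 − 0.371) / 0.42528 ≈ 0.1276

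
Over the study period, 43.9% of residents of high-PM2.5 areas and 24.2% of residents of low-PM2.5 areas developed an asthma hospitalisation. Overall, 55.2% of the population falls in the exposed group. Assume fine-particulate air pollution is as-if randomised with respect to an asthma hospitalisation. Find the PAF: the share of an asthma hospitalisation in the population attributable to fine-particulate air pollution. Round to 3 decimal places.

p₁ = 0.439, p₀ = 0.242.
Overall risk P(Y=1) = π·p₁ + (1−π)·p₀ = 0.552×0.439 + 0.448×0.242 = 0.35074.
Under exogeneity, PAF = [P(Y=1) − p₀] / P(Y=1).
PAF = (0.35074 − 0.242) / 0.35074 ≈ 0.3100

PAF ≈ 0.310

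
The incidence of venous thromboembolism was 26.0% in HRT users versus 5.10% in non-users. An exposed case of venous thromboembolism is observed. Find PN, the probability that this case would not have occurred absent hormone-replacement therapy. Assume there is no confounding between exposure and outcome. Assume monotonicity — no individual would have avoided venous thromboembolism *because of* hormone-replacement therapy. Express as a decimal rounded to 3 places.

PN ≈ 0.804

p₁ = 0.26, p₀ = 0.051.
Under exogeneity and monotonicity, PN = (p₁ − p₀) / p₁.
PN = (0.26 − 0.051) / 0.26 = 0.209 / 0.26 ≈ 0.8038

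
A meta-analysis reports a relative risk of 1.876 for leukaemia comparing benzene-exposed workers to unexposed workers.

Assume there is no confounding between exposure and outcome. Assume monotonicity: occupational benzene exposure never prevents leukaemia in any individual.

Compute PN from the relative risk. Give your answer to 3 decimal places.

Under exogeneity and monotonicity, PN = (RR − 1) / RR = 1 − 1/RR.
PN = (1.876 − 1) / 1.876 = 0.876 / 1.876 ≈ 0.4670

PN ≈ 0.467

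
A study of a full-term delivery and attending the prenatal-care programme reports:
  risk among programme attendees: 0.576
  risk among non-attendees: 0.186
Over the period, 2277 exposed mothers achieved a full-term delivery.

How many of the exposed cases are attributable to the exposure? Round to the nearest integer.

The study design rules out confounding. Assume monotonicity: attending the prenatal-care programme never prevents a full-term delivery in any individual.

Let p₁ = 0.576, p₀ = 0.186.
PN = (p₁ − p₀)/p₁ = (0.576 − 0.186) / 0.576 ≈ 0.67708.
Attributable cases ≈ PN × (exposed cases) = 0.67708 × 2277 ≈ 1541.72.

about 1542 cases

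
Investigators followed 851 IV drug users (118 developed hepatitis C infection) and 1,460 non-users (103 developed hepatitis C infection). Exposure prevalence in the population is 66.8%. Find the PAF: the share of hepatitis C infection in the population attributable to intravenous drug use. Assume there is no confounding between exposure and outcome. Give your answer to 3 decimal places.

p₁ = P(outcome | exposed) = 118/851 = 0.13866
p₀ = P(outcome | unexposed) = 103/1460 = 0.070548
Overall risk P(Y=1) = π·p₁ + (1−π)·p₀ = 0.668×0.13866 + 0.332×0.070548 = 0.11605.
Under exogeneity, PAF = [P(Y=1) − p₀] / P(Y=1).
PAF = (0.11605 − 0.070548) / 0.11605 ≈ 0.3921

PAF ≈ 0.392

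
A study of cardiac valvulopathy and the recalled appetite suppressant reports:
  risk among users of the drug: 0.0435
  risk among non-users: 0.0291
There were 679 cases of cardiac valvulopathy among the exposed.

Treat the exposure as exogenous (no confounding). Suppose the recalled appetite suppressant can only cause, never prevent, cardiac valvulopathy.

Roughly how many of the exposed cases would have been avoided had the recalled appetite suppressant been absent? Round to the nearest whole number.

about 225 cases

Let p₁ = 0.0435, p₀ = 0.0291.
PN = (p₁ − p₀)/p₁ = (0.0435 − 0.0291) / 0.0435 ≈ 0.33103.
Attributable cases ≈ PN × (exposed cases) = 0.33103 × 679 ≈ 224.77.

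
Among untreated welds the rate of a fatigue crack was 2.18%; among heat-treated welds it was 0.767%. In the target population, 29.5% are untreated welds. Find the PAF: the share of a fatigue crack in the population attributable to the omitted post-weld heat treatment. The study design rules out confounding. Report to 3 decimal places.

p₁ = 0.0218, p₀ = 0.00767.
Overall risk P(Y=1) = π·p₁ + (1−π)·p₀ = 0.295×0.0218 + 0.705×0.00767 = 0.011838.
Under exogeneity, PAF = [P(Y=1) − p₀] / P(Y=1).
PAF = (0.011838 − 0.00767) / 0.011838 ≈ 0.3521

PAF ≈ 0.352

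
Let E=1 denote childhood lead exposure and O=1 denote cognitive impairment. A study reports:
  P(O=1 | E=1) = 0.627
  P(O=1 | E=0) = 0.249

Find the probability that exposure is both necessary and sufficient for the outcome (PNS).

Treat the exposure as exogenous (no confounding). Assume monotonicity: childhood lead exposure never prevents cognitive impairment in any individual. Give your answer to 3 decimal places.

PNS ≈ 0.378

Let p₁ = 0.627, p₀ = 0.249.
Under exogeneity and monotonicity, PNS = p₁ − p₀.
PNS = 0.627 − 0.249 = 0.378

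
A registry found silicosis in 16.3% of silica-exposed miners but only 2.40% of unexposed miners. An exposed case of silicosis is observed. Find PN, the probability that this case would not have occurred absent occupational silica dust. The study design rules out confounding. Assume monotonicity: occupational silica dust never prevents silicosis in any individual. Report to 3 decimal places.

p₁ = 0.163, p₀ = 0.024.
Under exogeneity and monotonicity, PN = (p₁ − p₀) / p₁.
PN = (0.163 − 0.024) / 0.163 = 0.139 / 0.163 ≈ 0.8528

PN ≈ 0.853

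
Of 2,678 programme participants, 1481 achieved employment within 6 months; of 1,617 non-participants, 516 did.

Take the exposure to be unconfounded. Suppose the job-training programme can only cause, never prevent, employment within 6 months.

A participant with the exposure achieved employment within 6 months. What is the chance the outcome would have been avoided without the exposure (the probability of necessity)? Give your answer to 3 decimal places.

PN ≈ 0.423

p₁ = P(outcome | exposed) = 1481/2678 = 0.55302
p₀ = P(outcome | unexposed) = 516/1617 = 0.31911
Under exogeneity and monotonicity, PN = (p₁ − p₀) / p₁.
PN = (0.55302 − 0.31911) / 0.55302 = 0.23392 / 0.55302 ≈ 0.4230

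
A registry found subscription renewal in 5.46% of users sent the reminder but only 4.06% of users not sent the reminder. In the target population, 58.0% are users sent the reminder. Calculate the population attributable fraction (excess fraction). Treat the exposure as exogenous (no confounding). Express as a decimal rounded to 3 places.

p₁ = 0.0546, p₀ = 0.0406.
Overall risk P(Y=1) = π·p₁ + (1−π)·p₀ = 0.58×0.0546 + 0.42×0.0406 = 0.04872.
Under exogeneity, PAF = [P(Y=1) − p₀] / P(Y=1).
PAF = (0.04872 − 0.0406) / 0.04872 ≈ 0.1667

PAF ≈ 0.167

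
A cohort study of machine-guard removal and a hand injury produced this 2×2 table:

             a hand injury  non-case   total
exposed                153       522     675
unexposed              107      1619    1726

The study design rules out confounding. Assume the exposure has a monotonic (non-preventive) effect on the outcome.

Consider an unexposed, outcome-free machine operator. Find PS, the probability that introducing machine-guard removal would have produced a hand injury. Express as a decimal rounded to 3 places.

p₁ = P(outcome | exposed) = 153/675 = 0.22667
p₀ = P(outcome | unexposed) = 107/1726 = 0.061993
Under exogeneity and monotonicity, PS = (p₁ − p₀) / (1 − p₀).
PS = (0.22667 − 0.061993) / (1 − 0.061993) = 0.16467 / 0.93801 ≈ 0.1756

PS ≈ 0.176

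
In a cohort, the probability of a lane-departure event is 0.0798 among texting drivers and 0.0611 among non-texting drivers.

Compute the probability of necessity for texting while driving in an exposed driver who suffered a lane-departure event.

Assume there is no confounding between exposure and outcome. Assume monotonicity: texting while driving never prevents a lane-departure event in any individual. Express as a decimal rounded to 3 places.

Let p₁ = 0.0798, p₀ = 0.0611.
Under exogeneity and monotonicity, PN = (p₁ − p₀) / p₁.
PN = (0.0798 − 0.0611) / 0.0798 = 0.0187 / 0.0798 ≈ 0.2343

PN ≈ 0.234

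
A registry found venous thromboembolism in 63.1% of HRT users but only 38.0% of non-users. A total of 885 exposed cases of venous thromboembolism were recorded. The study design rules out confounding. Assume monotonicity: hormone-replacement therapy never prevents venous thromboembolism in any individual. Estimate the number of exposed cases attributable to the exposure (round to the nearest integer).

p₁ = 0.631, p₀ = 0.38.
PN = (p₁ − p₀)/p₁ = (0.631 − 0.38) / 0.631 ≈ 0.39778.
Attributable cases ≈ PN × (exposed cases) = 0.39778 × 885 ≈ 352.04.

about 352 cases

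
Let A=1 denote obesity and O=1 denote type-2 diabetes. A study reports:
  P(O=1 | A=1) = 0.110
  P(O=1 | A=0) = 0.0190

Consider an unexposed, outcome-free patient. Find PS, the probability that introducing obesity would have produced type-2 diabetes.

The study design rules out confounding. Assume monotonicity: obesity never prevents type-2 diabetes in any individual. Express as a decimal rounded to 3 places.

Let p₁ = 0.11, p₀ = 0.019.
Under exogeneity and monotonicity, PS = (p₁ − p₀) / (1 − p₀).
PS = (0.11 − 0.019) / (1 − 0.019) = 0.091 / 0.981 ≈ 0.0928

PS ≈ 0.093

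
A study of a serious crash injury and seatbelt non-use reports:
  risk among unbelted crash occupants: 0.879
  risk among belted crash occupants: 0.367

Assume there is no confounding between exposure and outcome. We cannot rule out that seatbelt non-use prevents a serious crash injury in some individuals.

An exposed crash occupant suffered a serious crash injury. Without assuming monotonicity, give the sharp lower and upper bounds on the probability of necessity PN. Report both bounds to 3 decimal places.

0.582 ≤ PN ≤ 0.720

Let p₁ = 0.879, p₀ = 0.367.
Under exogeneity alone the bounds on PN are max{0,(p₁−p₀)/p₁} ≤ PN ≤ min{1,(1−p₀)/p₁}.
  lower = (p₁ − p₀)/p₁ = 0.512 / 0.879 ≈ 0.5825
  upper = min{1, (1 − p₀)/p₁} = 0.633 / 0.879 ≈ 0.7201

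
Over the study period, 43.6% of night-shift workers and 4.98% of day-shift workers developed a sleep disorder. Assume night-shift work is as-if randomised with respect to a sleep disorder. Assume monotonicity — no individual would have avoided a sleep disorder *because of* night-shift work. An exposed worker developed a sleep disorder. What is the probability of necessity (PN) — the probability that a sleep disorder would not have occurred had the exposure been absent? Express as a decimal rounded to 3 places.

p₁ = 0.436, p₀ = 0.0498.
Under exogeneity and monotonicity, PN = (p₁ − p₀) / p₁.
PN = (0.436 − 0.0498) / 0.436 = 0.3862 / 0.436 ≈ 0.8858

PN ≈ 0.886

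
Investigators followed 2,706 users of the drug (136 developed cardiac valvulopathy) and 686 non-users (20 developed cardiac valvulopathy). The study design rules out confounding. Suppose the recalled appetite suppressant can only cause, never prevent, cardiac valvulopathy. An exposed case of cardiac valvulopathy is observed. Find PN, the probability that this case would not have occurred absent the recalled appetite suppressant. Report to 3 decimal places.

p₁ = P(outcome | exposed) = 136/2706 = 0.050259
p₀ = P(outcome | unexposed) = 20/686 = 0.029155
Under exogeneity and monotonicity, PN = (p₁ − p₀) / p₁.
PN = (0.050259 − 0.029155) / 0.050259 = 0.021104 / 0.050259 ≈ 0.4199

PN ≈ 0.420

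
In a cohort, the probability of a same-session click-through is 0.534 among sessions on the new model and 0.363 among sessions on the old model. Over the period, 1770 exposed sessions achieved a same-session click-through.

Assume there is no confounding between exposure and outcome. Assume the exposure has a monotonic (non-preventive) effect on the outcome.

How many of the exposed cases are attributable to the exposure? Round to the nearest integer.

Let p₁ = 0.534, p₀ = 0.363.
PN = (p₁ − p₀)/p₁ = (0.534 − 0.363) / 0.534 ≈ 0.32022.
Attributable cases ≈ PN × (exposed cases) = 0.32022 × 1770 ≈ 566.80.

about 567 cases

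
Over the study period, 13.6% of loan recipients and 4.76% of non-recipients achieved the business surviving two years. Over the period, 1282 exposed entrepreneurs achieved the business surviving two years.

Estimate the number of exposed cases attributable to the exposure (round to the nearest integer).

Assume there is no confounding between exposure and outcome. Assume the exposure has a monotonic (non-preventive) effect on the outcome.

p₁ = 0.136, p₀ = 0.0476.
PN = (p₁ − p₀)/p₁ = (0.136 − 0.0476) / 0.136 ≈ 0.65000.
Attributable cases ≈ PN × (exposed cases) = 0.65000 × 1282 ≈ 833.30.

about 833 cases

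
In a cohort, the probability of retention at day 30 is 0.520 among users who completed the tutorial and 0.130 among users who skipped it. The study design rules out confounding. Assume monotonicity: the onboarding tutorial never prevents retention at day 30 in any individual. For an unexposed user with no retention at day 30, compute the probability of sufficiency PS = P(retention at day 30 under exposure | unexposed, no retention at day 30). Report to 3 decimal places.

Let p₁ = 0.52, p₀ = 0.13.
Under exogeneity and monotonicity, PS = (p₁ − p₀) / (1 − p₀).
PS = (0.52 − 0.13) / (1 − 0.13) = 0.39 / 0.87 ≈ 0.4483

PS ≈ 0.448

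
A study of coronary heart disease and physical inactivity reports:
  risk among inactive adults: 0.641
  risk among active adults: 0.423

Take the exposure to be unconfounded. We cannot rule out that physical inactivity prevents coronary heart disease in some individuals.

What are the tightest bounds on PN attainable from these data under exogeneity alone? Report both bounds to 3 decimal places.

0.340 ≤ PN ≤ 0.900

Let p₁ = 0.641, p₀ = 0.423.
Under exogeneity alone the bounds on PN are max{0,(p₁−p₀)/p₁} ≤ PN ≤ min{1,(1−p₀)/p₁}.
  lower = (p₁ − p₀)/p₁ = 0.218 / 0.641 ≈ 0.3401
  upper = min{1, (1 − p₀)/p₁} = 0.577 / 0.641 ≈ 0.9002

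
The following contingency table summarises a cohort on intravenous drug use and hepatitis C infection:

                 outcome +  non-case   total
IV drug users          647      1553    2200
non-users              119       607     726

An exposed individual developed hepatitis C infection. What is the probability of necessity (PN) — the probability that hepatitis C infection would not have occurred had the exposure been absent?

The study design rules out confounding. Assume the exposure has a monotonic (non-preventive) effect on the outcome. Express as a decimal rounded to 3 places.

PN ≈ 0.443

p₁ = P(outcome | exposed) = 647/2200 = 0.29409
p₀ = P(outcome | unexposed) = 119/726 = 0.16391
Under exogeneity and monotonicity, PN = (p₁ − p₀)/p₁.
PN = (0.29409 − 0.16391) / 0.29409 ≈ 0.4426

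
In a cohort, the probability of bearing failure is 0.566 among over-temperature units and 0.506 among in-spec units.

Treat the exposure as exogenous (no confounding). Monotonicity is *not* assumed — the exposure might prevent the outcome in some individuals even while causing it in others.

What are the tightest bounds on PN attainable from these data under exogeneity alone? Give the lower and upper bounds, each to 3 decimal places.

0.106 ≤ PN ≤ 0.873

Let p₁ = 0.566, p₀ = 0.506.
Under exogeneity alone the bounds on PN are max{0,(p₁−p₀)/p₁} ≤ PN ≤ min{1,(1−p₀)/p₁}.
  lower = (p₁ − p₀)/p₁ = 0.06 / 0.566 ≈ 0.1060
  upper = min{1, (1 − p₀)/p₁} = 0.494 / 0.566 ≈ 0.8728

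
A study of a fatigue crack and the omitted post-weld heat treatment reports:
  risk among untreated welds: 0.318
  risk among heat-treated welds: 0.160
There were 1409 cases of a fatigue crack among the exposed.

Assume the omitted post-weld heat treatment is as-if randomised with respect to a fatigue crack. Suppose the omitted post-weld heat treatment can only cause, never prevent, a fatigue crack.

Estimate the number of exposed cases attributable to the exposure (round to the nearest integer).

Let p₁ = 0.318, p₀ = 0.16.
PN = (p₁ − p₀)/p₁ = (0.318 − 0.16) / 0.318 ≈ 0.49686.
Attributable cases ≈ PN × (exposed cases) = 0.49686 × 1409 ≈ 700.07.

about 700 cases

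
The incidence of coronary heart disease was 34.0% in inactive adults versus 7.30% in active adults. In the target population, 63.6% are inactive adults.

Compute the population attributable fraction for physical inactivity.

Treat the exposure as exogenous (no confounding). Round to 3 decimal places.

PAF ≈ 0.699

p₁ = 0.34, p₀ = 0.073.
Overall risk P(Y=1) = π·p₁ + (1−π)·p₀ = 0.636×0.34 + 0.364×0.073 = 0.24281.
Under exogeneity, PAF = [P(Y=1) − p₀] / P(Y=1).
PAF = (0.24281 − 0.073) / 0.24281 ≈ 0.6994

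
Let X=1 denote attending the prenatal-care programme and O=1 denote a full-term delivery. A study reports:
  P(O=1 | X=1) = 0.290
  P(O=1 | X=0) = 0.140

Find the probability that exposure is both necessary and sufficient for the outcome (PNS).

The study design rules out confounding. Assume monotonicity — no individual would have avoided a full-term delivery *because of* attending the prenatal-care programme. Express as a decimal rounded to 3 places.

Let p₁ = 0.29, p₀ = 0.14.
Under exogeneity and monotonicity, PNS = p₁ − p₀.
PNS = 0.29 − 0.14 = 0.15

PNS ≈ 0.150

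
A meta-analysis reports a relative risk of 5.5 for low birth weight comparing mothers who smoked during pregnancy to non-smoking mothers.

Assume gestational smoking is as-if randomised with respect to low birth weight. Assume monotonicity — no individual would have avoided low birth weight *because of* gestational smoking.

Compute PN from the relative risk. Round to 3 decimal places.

PN ≈ 0.818

Under exogeneity and monotonicity, PN = (RR − 1) / RR = 1 − 1/RR.
PN = (5.5 − 1) / 5.5 = 4.5 / 5.5 ≈ 0.8182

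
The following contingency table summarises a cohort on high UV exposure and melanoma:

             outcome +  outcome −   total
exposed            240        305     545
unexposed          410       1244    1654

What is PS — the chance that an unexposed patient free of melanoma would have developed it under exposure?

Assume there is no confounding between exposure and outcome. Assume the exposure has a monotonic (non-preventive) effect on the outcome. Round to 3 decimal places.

p₁ = P(outcome | exposed) = 240/545 = 0.44037
p₀ = P(outcome | unexposed) = 410/1654 = 0.24788
Under exogeneity and monotonicity, PS = (p₁ − p₀) / (1 − p₀).
PS = (0.44037 − 0.24788) / (1 − 0.24788) = 0.19248 / 0.75212 ≈ 0.2559

PS ≈ 0.256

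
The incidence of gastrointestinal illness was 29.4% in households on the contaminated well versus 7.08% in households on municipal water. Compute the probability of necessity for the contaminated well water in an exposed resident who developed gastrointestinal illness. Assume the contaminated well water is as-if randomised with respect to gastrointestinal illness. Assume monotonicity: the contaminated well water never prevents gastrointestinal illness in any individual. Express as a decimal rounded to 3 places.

PN ≈ 0.759

p₁ = 0.294, p₀ = 0.0708.
Under exogeneity and monotonicity, PN = (p₁ − p₀) / p₁.
PN = (0.294 − 0.0708) / 0.294 = 0.2232 / 0.294 ≈ 0.7592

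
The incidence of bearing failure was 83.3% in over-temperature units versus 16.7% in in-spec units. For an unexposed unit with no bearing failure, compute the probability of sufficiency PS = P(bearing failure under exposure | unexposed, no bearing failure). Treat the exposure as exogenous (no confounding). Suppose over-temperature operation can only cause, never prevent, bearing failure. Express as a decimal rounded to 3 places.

PS ≈ 0.800

p₁ = 0.833, p₀ = 0.167.
Under exogeneity and monotonicity, PS = (p₁ − p₀) / (1 − p₀).
PS = (0.833 − 0.167) / (1 − 0.167) = 0.666 / 0.833 ≈ 0.7995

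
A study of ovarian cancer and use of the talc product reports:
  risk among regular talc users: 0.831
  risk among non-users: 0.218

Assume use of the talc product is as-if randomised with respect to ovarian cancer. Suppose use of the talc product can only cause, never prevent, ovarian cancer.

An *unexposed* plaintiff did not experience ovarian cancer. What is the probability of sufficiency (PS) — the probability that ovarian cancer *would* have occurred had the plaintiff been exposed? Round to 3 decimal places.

PS ≈ 0.784

Let p₁ = 0.831, p₀ = 0.218.
Under exogeneity and monotonicity, PS = (p₁ − p₀) / (1 − p₀).
PS = (0.831 − 0.218) / (1 − 0.218) = 0.613 / 0.782 ≈ 0.7839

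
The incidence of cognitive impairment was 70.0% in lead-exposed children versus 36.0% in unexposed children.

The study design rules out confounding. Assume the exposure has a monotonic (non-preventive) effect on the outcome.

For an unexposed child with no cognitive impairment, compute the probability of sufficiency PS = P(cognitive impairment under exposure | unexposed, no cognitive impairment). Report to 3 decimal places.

PS ≈ 0.531

p₁ = 0.7, p₀ = 0.36.
Under exogeneity and monotonicity, PS = (p₁ − p₀) / (1 − p₀).
PS = (0.7 − 0.36) / (1 − 0.36) = 0.34 / 0.64 ≈ 0.5312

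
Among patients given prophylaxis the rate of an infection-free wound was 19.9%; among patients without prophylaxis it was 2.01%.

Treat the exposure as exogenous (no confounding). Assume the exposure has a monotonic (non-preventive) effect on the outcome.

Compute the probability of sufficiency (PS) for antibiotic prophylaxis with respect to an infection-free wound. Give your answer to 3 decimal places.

p₁ = 0.199, p₀ = 0.0201.
Under exogeneity and monotonicity, PS = (p₁ − p₀) / (1 − p₀).
PS = (0.199 − 0.0201) / (1 − 0.0201) = 0.1789 / 0.9799 ≈ 0.1826

PS ≈ 0.183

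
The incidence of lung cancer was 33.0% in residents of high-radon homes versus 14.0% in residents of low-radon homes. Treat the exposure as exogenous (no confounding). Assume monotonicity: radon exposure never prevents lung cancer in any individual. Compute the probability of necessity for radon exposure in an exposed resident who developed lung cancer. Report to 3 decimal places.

PN ≈ 0.576

p₁ = 0.33, p₀ = 0.14.
Under exogeneity and monotonicity, PN = (p₁ − p₀) / p₁.
PN = (0.33 − 0.14) / 0.33 = 0.19 / 0.33 ≈ 0.5758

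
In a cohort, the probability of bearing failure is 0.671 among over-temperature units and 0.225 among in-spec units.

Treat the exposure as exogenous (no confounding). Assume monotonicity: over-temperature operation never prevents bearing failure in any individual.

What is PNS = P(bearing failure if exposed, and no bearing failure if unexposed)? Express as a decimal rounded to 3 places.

Let p₁ = 0.671, p₀ = 0.225.
Under exogeneity and monotonicity, PNS = p₁ − p₀.
PNS = 0.671 − 0.225 = 0.446

PNS ≈ 0.446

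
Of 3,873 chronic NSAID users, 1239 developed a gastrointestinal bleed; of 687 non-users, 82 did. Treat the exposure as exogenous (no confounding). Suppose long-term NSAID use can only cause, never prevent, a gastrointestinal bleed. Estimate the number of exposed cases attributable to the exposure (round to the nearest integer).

about 777 cases

p₁ = P(outcome | exposed) = 1239/3873 = 0.31991
p₀ = P(outcome | unexposed) = 82/687 = 0.11936
PN = (p₁ − p₀)/p₁ = (0.31991 − 0.11936) / 0.31991 ≈ 0.62689.
Attributable cases ≈ PN × (exposed cases) = 0.62689 × 1239 ≈ 776.72.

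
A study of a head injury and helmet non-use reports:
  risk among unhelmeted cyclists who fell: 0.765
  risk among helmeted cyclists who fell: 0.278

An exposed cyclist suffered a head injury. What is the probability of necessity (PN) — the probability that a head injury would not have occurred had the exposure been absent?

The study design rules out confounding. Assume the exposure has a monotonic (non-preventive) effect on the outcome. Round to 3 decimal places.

PN ≈ 0.637

Let p₁ = 0.765, p₀ = 0.278.
Under exogeneity and monotonicity, PN = (p₁ − p₀) / p₁.
PN = (0.765 − 0.278) / 0.765 = 0.487 / 0.765 ≈ 0.6366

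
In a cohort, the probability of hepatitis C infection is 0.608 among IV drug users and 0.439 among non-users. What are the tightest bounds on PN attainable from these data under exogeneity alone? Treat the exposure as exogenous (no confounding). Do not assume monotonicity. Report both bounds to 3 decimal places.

Let p₁ = 0.608, p₀ = 0.439.
Under exogeneity alone the bounds on PN are max{0,(p₁−p₀)/p₁} ≤ PN ≤ min{1,(1−p₀)/p₁}.
  lower = (p₁ − p₀)/p₁ = 0.169 / 0.608 ≈ 0.2780
  upper = min{1, (1 − p₀)/p₁} = 0.561 / 0.608 ≈ 0.9227

0.278 ≤ PN ≤ 0.923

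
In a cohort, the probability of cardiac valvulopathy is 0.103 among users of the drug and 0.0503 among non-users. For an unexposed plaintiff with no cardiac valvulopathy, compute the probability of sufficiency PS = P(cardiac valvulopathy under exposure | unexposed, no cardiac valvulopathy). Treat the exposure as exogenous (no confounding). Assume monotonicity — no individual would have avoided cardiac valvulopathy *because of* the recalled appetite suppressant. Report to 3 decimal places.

Let p₁ = 0.103, p₀ = 0.0503.
Under exogeneity and monotonicity, PS = (p₁ − p₀) / (1 − p₀).
PS = (0.103 − 0.0503) / (1 − 0.0503) = 0.0527 / 0.9497 ≈ 0.0555

PS ≈ 0.055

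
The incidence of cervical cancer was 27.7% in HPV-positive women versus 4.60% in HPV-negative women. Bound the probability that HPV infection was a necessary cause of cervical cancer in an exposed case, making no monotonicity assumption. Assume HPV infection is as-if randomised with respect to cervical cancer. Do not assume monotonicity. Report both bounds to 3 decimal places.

p₁ = 0.277, p₀ = 0.046.
Under exogeneity alone the bounds on PN are max{0,(p₁−p₀)/p₁} ≤ PN ≤ min{1,(1−p₀)/p₁}.
  lower = (p₁ − p₀)/p₁ = 0.231 / 0.277 ≈ 0.8339
  upper = min{1, (1 − p₀)/p₁} = 0.954 / 0.277 ≈ 3.4440 → capped at 1

0.834 ≤ PN ≤ 1.000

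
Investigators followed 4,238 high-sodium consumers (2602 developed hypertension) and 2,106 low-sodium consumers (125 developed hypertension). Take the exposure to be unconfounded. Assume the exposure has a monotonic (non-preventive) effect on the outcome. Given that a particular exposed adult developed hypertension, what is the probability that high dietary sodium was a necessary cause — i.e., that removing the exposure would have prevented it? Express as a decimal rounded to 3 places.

p₁ = P(outcome | exposed) = 2602/4238 = 0.61397
p₀ = P(outcome | unexposed) = 125/2106 = 0.059354
Under exogeneity and monotonicity, PN = (p₁ − p₀) / p₁.
PN = (0.61397 − 0.059354) / 0.61397 = 0.55461 / 0.61397 ≈ 0.9033

PN ≈ 0.903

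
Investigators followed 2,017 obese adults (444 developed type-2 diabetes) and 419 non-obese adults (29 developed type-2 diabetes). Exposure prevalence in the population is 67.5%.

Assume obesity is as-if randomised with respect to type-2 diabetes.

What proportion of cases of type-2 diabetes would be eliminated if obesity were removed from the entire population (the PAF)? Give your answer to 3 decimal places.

PAF ≈ 0.595

p₁ = P(outcome | exposed) = 444/2017 = 0.22013
p₀ = P(outcome | unexposed) = 29/419 = 0.069212
Overall risk P(Y=1) = π·p₁ + (1−π)·p₀ = 0.675×0.22013 + 0.325×0.069212 = 0.17108.
Under exogeneity, PAF = [P(Y=1) − p₀] / P(Y=1).
PAF = (0.17108 − 0.069212) / 0.17108 ≈ 0.5954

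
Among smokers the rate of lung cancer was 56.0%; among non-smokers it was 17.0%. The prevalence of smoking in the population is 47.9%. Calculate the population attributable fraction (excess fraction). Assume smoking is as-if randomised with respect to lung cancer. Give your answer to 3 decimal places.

PAF ≈ 0.524

p₁ = 0.56, p₀ = 0.17.
Overall risk P(Y=1) = π·p₁ + (1−π)·p₀ = 0.479×0.56 + 0.521×0.17 = 0.35681.
Under exogeneity, PAF = [P(Y=1) − p₀] / P(Y=1).
PAF = (0.35681 − 0.17) / 0.35681 ≈ 0.5236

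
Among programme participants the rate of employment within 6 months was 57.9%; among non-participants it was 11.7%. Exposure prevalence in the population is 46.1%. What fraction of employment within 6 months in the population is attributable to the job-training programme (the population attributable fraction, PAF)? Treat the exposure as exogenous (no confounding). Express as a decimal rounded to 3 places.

PAF ≈ 0.645

p₁ = 0.579, p₀ = 0.117.
Overall risk P(Y=1) = π·p₁ + (1−π)·p₀ = 0.461×0.579 + 0.539×0.117 = 0.32998.
Under exogeneity, PAF = [P(Y=1) − p₀] / P(Y=1).
PAF = (0.32998 − 0.117) / 0.32998 ≈ 0.6454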